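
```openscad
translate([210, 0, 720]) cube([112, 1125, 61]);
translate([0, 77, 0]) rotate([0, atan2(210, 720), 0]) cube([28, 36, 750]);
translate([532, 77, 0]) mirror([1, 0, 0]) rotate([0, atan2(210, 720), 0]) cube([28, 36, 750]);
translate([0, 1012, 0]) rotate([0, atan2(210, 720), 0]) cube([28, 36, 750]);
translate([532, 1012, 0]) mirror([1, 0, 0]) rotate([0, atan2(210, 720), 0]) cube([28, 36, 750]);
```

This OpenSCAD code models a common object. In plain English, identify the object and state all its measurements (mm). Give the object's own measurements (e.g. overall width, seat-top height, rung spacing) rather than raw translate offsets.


A sawhorse. A 112×1125×61 mm beam (x, y, z) sits on two A-frame leg pairs. Each pair is two raked legs of 28×36 mm section (36 mm along y) splaying symmetrically in x. Each leg rises 720 mm vertically over 210 mm of horizontal reach and is 750 mm long along its own axis. Every leg's outer bottom edge rests on the floor and its outer top edge meets a bottom edge of the beam — the left legs (tilting toward +x) meet the beam's −x bottom edge, the right legs (their mirror images, tilting toward −x) meet its +x bottom edge — so the leg tops tuck under the beam, the beam's underside is 720 mm above the floor, and the feet are 532 mm apart outside-to-outside with the beam centred between them. The two leg pairs are set in 77 mm from either end of the beam.


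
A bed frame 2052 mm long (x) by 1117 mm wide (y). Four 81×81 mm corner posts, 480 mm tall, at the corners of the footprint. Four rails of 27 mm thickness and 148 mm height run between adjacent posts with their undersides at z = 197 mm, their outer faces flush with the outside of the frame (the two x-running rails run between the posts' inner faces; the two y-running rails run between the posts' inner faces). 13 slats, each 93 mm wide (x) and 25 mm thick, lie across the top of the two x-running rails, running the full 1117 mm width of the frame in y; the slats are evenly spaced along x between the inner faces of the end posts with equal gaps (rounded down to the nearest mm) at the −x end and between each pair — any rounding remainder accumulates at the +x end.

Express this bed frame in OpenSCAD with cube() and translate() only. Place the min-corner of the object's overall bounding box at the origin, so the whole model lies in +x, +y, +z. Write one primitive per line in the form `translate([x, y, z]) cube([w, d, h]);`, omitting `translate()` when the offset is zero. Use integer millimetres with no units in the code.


cube([81, 81, 480]);
translate([0, 1036, 0]) cube([81, 81, 480]);
translate([1971, 0, 0]) cube([81, 81, 480]);
translate([1971, 1036, 0]) cube([81, 81, 480]);
translate([81, 0, 197]) cube([1890, 27, 148]);
translate([81, 1090, 197]) cube([1890, 27, 148]);
translate([0, 81, 197]) cube([27, 955, 148]);
translate([2025, 81, 197]) cube([27, 955, 148]);
translate([129, 0, 345]) cube([93, 1117, 25]);
translate([270, 0, 345]) cube([93, 1117, 25]);
translate([411, 0, 345]) cube([93, 1117, 25]);
translate([552, 0, 345]) cube([93, 1117, 25]);
translate([693, 0, 345]) cube([93, 1117, 25]);
translate([834, 0, 345]) cube([93, 1117, 25]);
translate([975, 0, 345]) cube([93, 1117, 25]);
translate([1116, 0, 345]) cube([93, 1117, 25]);
translate([1257, 0, 345]) cube([93, 1117, 25]);
translate([1398, 0, 345]) cube([93, 1117, 25]);
translate([1539, 0, 345]) cube([93, 1117, 25]);
translate([1680, 0, 345]) cube([93, 1117, 25]);
translate([1821, 0, 345]) cube([93, 1117, 25]);


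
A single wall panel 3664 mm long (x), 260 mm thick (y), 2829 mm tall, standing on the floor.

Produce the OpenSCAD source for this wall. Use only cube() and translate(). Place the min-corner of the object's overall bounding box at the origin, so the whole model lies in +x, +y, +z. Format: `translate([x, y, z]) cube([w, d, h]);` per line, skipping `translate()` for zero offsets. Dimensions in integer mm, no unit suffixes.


cube([3664, 260, 2829]);


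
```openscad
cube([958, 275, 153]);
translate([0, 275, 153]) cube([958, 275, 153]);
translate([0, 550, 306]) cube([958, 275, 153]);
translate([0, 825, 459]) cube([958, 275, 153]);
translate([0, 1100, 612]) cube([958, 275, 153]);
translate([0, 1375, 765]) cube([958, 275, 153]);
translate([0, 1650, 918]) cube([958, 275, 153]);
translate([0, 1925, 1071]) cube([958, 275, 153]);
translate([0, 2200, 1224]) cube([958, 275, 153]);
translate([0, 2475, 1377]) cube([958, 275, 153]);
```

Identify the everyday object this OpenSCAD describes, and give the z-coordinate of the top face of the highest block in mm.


A staircase. The total rise is 1530 mm.

10 identical blocks, each offset up and back from the previous — a staircase. Each step is 153 mm tall and there are 10 of them, so the total rise is 10 × 153 = 1530 mm.


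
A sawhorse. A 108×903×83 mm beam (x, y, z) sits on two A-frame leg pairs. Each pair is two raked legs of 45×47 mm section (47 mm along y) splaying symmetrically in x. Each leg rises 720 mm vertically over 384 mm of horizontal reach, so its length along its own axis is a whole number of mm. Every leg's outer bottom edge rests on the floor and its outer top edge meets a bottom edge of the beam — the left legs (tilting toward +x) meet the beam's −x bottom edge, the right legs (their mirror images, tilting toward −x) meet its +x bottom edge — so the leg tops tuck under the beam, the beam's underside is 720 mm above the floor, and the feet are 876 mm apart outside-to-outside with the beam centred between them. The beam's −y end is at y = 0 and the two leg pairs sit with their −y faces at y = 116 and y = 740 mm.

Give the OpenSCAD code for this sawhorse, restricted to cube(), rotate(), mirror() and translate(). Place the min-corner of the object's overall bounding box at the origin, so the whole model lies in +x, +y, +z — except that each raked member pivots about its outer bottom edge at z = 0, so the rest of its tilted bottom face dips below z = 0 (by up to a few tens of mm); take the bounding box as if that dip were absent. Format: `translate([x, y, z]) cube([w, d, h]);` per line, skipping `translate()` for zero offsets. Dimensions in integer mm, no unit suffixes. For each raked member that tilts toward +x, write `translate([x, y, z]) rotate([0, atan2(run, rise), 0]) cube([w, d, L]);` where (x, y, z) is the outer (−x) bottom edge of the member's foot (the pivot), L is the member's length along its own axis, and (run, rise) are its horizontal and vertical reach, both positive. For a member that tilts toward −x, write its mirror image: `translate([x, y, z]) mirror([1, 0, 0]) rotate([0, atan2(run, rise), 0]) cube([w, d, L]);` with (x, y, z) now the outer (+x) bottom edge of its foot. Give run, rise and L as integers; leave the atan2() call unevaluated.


// leg length = √(384² + 720²) = 816
// right-leg outer foot x = 2·384 + 108 = 876
// beam min-corner = (384, 0, 720)
translate([384, 0, 720]) cube([108, 903, 83]);
translate([0, 116, 0]) rotate([0, atan2(384, 720), 0]) cube([45, 47, 816]);
translate([876, 116, 0]) mirror([1, 0, 0]) rotate([0, atan2(384, 720), 0]) cube([45, 47, 816]);
translate([0, 740, 0]) rotate([0, atan2(384, 720), 0]) cube([45, 47, 816]);
translate([876, 740, 0]) mirror([1, 0, 0]) rotate([0, atan2(384, 720), 0]) cube([45, 47, 816]);


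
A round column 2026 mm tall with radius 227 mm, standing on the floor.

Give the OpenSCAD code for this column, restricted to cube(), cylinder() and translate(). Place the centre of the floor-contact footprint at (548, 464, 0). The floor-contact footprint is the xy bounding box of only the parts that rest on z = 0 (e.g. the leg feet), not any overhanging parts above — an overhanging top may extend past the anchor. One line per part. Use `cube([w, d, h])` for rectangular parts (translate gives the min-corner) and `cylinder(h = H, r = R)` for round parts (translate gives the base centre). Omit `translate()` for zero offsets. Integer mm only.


translate([548, 464, 0]) cylinder(h = 2026, r = 227);


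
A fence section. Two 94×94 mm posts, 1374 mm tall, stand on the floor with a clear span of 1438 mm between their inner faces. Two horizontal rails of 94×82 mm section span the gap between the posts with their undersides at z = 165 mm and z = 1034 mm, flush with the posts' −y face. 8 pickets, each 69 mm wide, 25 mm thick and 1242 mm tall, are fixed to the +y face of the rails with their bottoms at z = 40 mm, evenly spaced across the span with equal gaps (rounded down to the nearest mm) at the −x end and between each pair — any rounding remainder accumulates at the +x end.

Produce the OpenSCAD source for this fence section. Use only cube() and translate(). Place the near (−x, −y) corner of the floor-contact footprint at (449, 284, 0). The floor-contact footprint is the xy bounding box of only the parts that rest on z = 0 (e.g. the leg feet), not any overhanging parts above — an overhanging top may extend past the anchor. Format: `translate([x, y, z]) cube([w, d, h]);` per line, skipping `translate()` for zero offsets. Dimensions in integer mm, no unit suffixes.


translate([449, 284, 0]) cube([94, 94, 1374]);
translate([1981, 284, 0]) cube([94, 94, 1374]);
translate([543, 284, 165]) cube([1438, 94, 82]);
translate([543, 284, 1034]) cube([1438, 94, 82]);
translate([641, 378, 40]) cube([69, 25, 1242]);
translate([808, 378, 40]) cube([69, 25, 1242]);
translate([975, 378, 40]) cube([69, 25, 1242]);
translate([1142, 378, 40]) cube([69, 25, 1242]);
translate([1309, 378, 40]) cube([69, 25, 1242]);
translate([1476, 378, 40]) cube([69, 25, 1242]);
translate([1643, 378, 40]) cube([69, 25, 1242]);
translate([1810, 378, 40]) cube([69, 25, 1242]);


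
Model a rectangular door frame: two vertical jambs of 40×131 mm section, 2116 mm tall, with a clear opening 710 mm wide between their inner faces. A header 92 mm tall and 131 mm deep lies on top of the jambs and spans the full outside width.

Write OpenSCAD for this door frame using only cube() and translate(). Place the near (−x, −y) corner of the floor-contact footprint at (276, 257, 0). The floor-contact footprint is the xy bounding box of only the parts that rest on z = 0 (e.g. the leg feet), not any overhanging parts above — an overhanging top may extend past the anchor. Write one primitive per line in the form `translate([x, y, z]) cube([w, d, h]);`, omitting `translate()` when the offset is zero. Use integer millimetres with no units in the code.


translate([276, 257, 0]) cube([40, 131, 2116]);
translate([1026, 257, 0]) cube([40, 131, 2116]);
translate([276, 257, 2116]) cube([790, 131, 92]);


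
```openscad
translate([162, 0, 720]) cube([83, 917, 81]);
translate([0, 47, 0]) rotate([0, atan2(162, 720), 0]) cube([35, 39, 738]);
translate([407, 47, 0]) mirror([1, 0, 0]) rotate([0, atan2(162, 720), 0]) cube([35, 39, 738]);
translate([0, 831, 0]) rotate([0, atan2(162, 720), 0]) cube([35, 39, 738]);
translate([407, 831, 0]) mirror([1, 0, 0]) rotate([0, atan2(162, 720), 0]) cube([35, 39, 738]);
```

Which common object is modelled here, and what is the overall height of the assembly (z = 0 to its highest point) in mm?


A sawhorse. The overall height is 801 mm.

A beam across two mirrored pairs of raked legs — a sawhorse. The beam's underside is at z = 720 (matching the legs' vertical rise in atan2(162, 720)) and the beam is 81 mm tall, so its top is at 720 + 81 = 801 mm. The raked legs top out at the beam's underside, so that is the highest point.


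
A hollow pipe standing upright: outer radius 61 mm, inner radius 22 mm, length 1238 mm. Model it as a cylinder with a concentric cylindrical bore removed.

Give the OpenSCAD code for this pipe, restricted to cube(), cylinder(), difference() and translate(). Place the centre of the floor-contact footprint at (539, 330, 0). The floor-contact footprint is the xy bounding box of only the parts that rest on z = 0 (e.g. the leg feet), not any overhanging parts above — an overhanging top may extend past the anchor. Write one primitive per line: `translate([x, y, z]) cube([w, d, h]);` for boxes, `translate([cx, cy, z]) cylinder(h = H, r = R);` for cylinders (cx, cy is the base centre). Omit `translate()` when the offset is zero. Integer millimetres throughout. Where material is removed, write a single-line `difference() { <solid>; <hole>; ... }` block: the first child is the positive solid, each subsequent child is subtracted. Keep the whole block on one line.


difference() { translate([539, 330, 0]) cylinder(h = 1238, r = 61); translate([539, 330, 0]) cylinder(h = 1238, r = 22); }


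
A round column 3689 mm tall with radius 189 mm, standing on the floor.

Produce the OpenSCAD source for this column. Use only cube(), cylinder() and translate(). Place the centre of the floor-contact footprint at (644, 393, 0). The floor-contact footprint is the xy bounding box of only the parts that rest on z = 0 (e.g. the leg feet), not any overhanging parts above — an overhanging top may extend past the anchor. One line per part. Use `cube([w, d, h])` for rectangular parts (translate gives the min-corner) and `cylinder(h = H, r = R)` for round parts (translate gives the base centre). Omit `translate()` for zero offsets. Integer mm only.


translate([644, 393, 0]) cylinder(h = 3689, r = 189);


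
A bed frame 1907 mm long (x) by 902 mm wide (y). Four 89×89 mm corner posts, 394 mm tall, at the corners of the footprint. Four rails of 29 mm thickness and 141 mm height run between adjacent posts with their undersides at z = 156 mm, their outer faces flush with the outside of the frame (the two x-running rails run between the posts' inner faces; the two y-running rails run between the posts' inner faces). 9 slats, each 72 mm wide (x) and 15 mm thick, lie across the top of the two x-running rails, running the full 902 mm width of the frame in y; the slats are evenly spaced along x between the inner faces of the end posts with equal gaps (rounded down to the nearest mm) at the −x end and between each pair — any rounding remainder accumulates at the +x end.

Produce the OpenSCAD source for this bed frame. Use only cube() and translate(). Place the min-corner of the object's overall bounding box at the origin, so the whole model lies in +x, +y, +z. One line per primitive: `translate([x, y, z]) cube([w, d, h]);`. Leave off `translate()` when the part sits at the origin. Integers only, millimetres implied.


// slat z = rail_z + rail_h = 156 + 141 = 297
// slat gap = ⌊(1729 − 9·72) / 10⌋ = 108
cube([89, 89, 394]);
translate([0, 813, 0]) cube([89, 89, 394]);
translate([1818, 0, 0]) cube([89, 89, 394]);
translate([1818, 813, 0]) cube([89, 89, 394]);
translate([89, 0, 156]) cube([1729, 29, 141]);
translate([89, 873, 156]) cube([1729, 29, 141]);
translate([0, 89, 156]) cube([29, 724, 141]);
translate([1878, 89, 156]) cube([29, 724, 141]);
translate([197, 0, 297]) cube([72, 902, 15]);
translate([377, 0, 297]) cube([72, 902, 15]);
translate([557, 0, 297]) cube([72, 902, 15]);
translate([737, 0, 297]) cube([72, 902, 15]);
translate([917, 0, 297]) cube([72, 902, 15]);
translate([1097, 0, 297]) cube([72, 902, 15]);
translate([1277, 0, 297]) cube([72, 902, 15]);
translate([1457, 0, 297]) cube([72, 902, 15]);
translate([1637, 0, 297]) cube([72, 902, 15]);


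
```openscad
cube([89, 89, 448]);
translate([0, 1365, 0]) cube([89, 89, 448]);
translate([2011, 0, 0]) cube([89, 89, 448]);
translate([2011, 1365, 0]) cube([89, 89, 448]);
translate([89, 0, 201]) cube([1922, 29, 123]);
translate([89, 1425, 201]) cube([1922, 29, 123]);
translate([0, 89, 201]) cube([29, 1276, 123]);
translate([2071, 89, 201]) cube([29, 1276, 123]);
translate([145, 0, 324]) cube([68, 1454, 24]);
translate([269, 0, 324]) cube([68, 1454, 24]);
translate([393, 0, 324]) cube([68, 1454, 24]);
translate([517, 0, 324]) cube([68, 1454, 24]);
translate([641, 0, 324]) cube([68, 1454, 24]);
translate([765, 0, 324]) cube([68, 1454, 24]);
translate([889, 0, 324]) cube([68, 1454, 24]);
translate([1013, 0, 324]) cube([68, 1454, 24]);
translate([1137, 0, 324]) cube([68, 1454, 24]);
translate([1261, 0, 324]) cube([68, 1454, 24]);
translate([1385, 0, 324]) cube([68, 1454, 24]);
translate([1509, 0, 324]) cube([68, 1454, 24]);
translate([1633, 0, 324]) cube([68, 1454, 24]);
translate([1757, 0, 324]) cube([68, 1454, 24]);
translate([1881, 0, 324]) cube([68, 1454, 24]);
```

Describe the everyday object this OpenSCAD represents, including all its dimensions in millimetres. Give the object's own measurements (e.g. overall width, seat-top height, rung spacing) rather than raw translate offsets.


A bed frame 2100 mm long (x) by 1454 mm wide (y). Four 89×89 mm corner posts, 448 mm tall, at the corners of the footprint. Four rails of 29 mm thickness and 123 mm height run between adjacent posts with their undersides at z = 201 mm, their outer faces flush with the outside of the frame (the two x-running rails run between the posts' inner faces; the two y-running rails run between the posts' inner faces). 15 slats, each 68 mm wide (x) and 24 mm thick, lie across the top of the two x-running rails, running the full 1454 mm width of the frame in y; along x they sit between the end posts with a 56 mm gap after the −x posts and between neighbouring slats, leaving 62 mm before the +x posts.


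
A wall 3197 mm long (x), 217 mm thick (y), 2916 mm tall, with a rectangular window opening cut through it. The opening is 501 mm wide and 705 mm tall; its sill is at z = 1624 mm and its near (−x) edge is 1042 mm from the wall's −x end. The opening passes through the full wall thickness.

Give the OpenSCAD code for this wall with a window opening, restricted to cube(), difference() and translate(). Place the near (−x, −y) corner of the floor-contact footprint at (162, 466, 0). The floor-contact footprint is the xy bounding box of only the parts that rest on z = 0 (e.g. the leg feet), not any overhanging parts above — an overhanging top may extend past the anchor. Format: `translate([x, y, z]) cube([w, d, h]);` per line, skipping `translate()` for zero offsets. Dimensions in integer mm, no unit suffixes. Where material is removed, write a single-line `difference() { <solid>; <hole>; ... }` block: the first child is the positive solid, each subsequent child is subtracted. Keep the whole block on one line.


difference() { translate([162, 466, 0]) cube([3197, 217, 2916]); translate([1204, 466, 1624]) cube([501, 217, 705]); }


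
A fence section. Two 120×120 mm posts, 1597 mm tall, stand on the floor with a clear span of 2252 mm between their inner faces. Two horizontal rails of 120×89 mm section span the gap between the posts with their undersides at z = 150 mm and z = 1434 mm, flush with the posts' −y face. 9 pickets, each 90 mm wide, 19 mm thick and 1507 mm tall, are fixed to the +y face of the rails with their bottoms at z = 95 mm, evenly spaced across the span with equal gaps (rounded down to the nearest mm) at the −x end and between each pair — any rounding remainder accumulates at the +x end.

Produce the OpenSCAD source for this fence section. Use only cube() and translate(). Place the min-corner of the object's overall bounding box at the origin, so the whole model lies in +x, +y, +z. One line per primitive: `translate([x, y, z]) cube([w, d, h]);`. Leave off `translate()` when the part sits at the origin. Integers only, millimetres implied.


cube([120, 120, 1597]);
translate([2372, 0, 0]) cube([120, 120, 1597]);
translate([120, 0, 150]) cube([2252, 120, 89]);
translate([120, 0, 1434]) cube([2252, 120, 89]);
translate([264, 120, 95]) cube([90, 19, 1507]);
translate([498, 120, 95]) cube([90, 19, 1507]);
translate([732, 120, 95]) cube([90, 19, 1507]);
translate([966, 120, 95]) cube([90, 19, 1507]);
translate([1200, 120, 95]) cube([90, 19, 1507]);
translate([1434, 120, 95]) cube([90, 19, 1507]);
translate([1668, 120, 95]) cube([90, 19, 1507]);
translate([1902, 120, 95]) cube([90, 19, 1507]);
translate([2136, 120, 95]) cube([90, 19, 1507]);


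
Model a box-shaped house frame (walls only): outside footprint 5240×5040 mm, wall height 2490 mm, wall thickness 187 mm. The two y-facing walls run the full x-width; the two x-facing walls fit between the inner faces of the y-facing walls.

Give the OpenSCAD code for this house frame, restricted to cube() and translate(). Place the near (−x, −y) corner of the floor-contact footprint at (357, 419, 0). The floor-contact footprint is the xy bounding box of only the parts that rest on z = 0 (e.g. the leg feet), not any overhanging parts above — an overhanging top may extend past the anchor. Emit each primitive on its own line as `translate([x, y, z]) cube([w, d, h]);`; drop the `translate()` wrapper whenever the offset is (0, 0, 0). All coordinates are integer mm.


translate([357, 419, 0]) cube([5240, 187, 2490]);
translate([357, 5272, 0]) cube([5240, 187, 2490]);
translate([357, 606, 0]) cube([187, 4666, 2490]);
translate([5410, 606, 0]) cube([187, 4666, 2490]);


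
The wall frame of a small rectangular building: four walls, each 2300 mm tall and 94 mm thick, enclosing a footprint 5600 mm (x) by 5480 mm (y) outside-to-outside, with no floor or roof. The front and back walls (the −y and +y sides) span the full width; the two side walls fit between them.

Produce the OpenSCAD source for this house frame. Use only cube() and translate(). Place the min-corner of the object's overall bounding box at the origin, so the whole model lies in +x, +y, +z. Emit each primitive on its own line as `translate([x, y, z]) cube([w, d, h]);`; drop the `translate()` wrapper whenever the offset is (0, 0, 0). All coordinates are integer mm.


cube([5600, 94, 2300]);
translate([0, 5386, 0]) cube([5600, 94, 2300]);
translate([0, 94, 0]) cube([94, 5292, 2300]);
translate([5506, 94, 0]) cube([94, 5292, 2300]);


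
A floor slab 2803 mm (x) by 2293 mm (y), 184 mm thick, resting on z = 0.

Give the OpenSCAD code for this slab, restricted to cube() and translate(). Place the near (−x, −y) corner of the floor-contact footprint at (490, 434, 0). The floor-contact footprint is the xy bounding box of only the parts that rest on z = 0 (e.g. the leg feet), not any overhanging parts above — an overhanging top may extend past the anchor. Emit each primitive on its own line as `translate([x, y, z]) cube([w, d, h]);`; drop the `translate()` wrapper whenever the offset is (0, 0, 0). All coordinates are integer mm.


translate([490, 434, 0]) cube([2803, 2293, 184]);


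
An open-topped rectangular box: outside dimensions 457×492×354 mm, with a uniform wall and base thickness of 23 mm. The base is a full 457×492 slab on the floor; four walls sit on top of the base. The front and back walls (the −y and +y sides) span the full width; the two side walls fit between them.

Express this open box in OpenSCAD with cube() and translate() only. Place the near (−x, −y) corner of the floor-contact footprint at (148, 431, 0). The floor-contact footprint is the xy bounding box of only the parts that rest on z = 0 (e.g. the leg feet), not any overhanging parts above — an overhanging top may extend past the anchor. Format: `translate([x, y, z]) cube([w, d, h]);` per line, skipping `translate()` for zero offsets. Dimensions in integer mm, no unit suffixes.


translate([148, 431, 0]) cube([457, 492, 23]);
translate([148, 431, 23]) cube([457, 23, 331]);
translate([148, 900, 23]) cube([457, 23, 331]);
translate([148, 454, 23]) cube([23, 446, 331]);
translate([582, 454, 23]) cube([23, 446, 331]);


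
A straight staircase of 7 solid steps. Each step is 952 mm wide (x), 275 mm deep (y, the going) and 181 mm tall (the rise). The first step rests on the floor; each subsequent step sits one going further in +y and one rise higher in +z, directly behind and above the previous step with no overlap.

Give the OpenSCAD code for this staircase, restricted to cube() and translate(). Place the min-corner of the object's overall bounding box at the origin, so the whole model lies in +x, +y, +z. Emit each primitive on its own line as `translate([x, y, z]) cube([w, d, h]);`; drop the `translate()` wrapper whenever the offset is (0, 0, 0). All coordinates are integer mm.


cube([952, 275, 181]);
translate([0, 275, 181]) cube([952, 275, 181]);
translate([0, 550, 362]) cube([952, 275, 181]);
translate([0, 825, 543]) cube([952, 275, 181]);
translate([0, 1100, 724]) cube([952, 275, 181]);
translate([0, 1375, 905]) cube([952, 275, 181]);
translate([0, 1650, 1086]) cube([952, 275, 181]);


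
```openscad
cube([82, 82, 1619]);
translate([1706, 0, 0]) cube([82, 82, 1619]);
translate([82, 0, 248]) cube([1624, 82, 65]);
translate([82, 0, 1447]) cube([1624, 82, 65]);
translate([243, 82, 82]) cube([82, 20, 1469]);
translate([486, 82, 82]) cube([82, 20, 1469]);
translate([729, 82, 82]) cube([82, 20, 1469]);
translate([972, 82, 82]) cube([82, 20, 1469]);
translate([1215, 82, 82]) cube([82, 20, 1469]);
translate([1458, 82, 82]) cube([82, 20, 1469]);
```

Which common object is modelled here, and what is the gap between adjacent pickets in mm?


A fence section. The picket gap is 161 mm.

Two posts, two rails, 6 pickets — a fence section. Span 1624 mm holds 6 pickets of 82 mm with 7 equal gaps: ⌊(1624 − 6·82) / 7⌋ = 161 mm.


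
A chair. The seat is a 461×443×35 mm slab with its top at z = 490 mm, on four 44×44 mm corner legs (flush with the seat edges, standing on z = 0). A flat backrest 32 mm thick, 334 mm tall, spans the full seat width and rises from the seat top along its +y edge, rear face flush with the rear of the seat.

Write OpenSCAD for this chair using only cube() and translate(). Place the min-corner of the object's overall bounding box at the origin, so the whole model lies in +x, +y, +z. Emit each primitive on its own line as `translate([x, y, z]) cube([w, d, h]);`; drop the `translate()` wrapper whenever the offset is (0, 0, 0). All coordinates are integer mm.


// leg_h = 490 - 35 = 455
translate([0, 0, 455]) cube([461, 443, 35]);
cube([44, 44, 455]);
translate([417, 0, 0]) cube([44, 44, 455]);
translate([0, 399, 0]) cube([44, 44, 455]);
translate([417, 399, 0]) cube([44, 44, 455]);
translate([0, 411, 490]) cube([461, 32, 334]);


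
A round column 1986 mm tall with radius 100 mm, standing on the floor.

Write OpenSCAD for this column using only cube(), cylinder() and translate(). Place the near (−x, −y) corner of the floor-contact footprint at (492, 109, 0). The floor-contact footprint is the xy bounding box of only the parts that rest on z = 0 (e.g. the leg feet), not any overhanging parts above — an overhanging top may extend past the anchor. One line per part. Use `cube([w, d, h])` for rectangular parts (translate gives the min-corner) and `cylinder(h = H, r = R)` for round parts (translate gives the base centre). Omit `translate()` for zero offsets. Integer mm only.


translate([592, 209, 0]) cylinder(h = 1986, r = 100);


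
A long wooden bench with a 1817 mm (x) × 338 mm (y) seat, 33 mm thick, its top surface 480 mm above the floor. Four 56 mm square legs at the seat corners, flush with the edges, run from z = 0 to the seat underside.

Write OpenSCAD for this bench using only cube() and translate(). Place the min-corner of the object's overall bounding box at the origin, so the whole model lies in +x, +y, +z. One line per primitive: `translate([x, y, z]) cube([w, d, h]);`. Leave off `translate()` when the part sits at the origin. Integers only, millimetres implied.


translate([0, 0, 447]) cube([1817, 338, 33]);
cube([56, 56, 447]);
translate([0, 282, 0]) cube([56, 56, 447]);
translate([1761, 0, 0]) cube([56, 56, 447]);
translate([1761, 282, 0]) cube([56, 56, 447]);


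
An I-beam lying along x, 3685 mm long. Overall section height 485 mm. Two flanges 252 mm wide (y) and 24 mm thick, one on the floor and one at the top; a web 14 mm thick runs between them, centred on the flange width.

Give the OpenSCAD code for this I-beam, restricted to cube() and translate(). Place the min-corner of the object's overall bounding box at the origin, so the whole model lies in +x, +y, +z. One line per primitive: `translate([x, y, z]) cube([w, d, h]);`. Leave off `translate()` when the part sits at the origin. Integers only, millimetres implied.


cube([3685, 252, 24]);
translate([0, 119, 24]) cube([3685, 14, 437]);
translate([0, 0, 461]) cube([3685, 252, 24]);


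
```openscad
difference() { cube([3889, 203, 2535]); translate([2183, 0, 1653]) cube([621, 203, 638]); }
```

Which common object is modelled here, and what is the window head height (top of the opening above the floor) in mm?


A wall with a window opening. The window head height is 2291 mm.

A wall with a rectangular opening subtracted — a window. Sill at z = 1653, opening 638 mm tall, so the head is at 1653 + 638 = 2291 mm.


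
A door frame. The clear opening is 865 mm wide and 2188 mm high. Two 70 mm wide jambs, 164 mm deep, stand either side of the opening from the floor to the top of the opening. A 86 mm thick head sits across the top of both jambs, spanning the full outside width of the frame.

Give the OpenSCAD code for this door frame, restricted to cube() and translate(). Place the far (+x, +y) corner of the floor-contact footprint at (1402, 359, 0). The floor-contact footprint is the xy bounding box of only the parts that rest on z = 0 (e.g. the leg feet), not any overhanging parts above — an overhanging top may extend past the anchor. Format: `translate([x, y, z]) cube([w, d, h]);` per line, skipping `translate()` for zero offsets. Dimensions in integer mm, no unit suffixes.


translate([397, 195, 0]) cube([70, 164, 2188]);
translate([1332, 195, 0]) cube([70, 164, 2188]);
translate([397, 195, 2188]) cube([1005, 164, 86]);


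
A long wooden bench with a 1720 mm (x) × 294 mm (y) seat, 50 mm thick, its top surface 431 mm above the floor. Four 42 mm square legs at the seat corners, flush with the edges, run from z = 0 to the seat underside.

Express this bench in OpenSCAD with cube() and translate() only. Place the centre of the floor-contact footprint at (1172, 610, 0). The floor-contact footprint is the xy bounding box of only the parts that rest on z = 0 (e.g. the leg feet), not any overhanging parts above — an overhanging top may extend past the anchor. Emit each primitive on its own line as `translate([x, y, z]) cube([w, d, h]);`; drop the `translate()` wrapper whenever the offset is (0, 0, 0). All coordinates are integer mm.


translate([312, 463, 381]) cube([1720, 294, 50]);
translate([312, 463, 0]) cube([42, 42, 381]);
translate([312, 715, 0]) cube([42, 42, 381]);
translate([1990, 463, 0]) cube([42, 42, 381]);
translate([1990, 715, 0]) cube([42, 42, 381]);


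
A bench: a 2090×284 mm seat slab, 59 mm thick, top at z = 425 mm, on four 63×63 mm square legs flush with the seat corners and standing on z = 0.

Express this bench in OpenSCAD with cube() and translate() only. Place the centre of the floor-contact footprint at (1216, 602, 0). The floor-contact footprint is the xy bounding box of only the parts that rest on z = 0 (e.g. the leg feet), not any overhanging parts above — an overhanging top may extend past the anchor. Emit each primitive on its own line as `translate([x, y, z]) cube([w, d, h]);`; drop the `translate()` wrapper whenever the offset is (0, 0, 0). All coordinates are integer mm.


translate([171, 460, 366]) cube([2090, 284, 59]);
translate([171, 460, 0]) cube([63, 63, 366]);
translate([171, 681, 0]) cube([63, 63, 366]);
translate([2198, 460, 0]) cube([63, 63, 366]);
translate([2198, 681, 0]) cube([63, 63, 366]);


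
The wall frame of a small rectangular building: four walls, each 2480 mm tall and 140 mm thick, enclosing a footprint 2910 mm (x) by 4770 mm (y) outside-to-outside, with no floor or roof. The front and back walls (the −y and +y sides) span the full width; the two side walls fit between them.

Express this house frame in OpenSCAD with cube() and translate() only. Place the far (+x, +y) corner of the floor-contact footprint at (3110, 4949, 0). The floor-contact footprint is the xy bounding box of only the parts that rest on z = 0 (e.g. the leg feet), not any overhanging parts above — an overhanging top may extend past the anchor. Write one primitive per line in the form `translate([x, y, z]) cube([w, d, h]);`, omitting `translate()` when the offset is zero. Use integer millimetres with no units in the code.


translate([200, 179, 0]) cube([2910, 140, 2480]);
translate([200, 4809, 0]) cube([2910, 140, 2480]);
translate([200, 319, 0]) cube([140, 4490, 2480]);
translate([2970, 319, 0]) cube([140, 4490, 2480]);


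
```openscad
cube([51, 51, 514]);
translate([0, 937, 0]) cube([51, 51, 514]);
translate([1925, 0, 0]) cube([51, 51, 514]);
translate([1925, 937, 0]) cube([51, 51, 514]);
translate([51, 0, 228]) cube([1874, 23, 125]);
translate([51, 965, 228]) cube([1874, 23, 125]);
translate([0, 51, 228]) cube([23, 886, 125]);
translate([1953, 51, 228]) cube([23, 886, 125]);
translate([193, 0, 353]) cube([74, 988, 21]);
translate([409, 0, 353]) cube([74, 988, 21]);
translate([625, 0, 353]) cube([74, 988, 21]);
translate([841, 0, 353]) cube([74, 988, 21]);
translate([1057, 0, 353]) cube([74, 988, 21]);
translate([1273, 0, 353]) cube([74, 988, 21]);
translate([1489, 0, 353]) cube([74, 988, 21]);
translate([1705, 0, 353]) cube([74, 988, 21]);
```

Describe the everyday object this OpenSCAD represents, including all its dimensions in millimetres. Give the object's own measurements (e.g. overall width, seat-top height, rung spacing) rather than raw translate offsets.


A bed frame 1976 mm long (x) by 988 mm wide (y). Four 51×51 mm corner posts, 514 mm tall, at the corners of the footprint. Four rails of 23 mm thickness and 125 mm height run between adjacent posts with their undersides at z = 228 mm, their outer faces flush with the outside of the frame (the two x-running rails run between the posts' inner faces; the two y-running rails run between the posts' inner faces). 8 slats, each 74 mm wide (x) and 21 mm thick, lie across the top of the two x-running rails, running the full 988 mm width of the frame in y; along x they sit between the end posts with a 142 mm gap after the −x posts and between neighbouring slats, leaving 146 mm before the +x posts.


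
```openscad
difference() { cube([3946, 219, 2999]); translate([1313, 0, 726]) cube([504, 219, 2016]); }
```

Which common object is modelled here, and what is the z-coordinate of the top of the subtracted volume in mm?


A wall with a window opening. The window head height is 2742 mm.

A wall with a rectangular opening subtracted — a window. Sill at z = 726, opening 2016 mm tall, so the head is at 726 + 2016 = 2742 mm.


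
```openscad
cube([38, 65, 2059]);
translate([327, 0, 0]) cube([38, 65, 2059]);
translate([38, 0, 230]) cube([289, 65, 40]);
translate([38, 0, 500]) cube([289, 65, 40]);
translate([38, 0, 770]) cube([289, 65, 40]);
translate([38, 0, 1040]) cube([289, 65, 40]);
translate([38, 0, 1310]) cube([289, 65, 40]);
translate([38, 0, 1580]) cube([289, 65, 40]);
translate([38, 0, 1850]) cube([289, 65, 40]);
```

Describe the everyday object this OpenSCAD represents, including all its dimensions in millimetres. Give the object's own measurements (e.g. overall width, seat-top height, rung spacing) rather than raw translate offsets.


A straight ladder. Two 38×65 mm vertical rails, 2059 mm tall, stand 365 mm apart (outside-to-outside) with their front faces coplanar on the −y side. 7 rungs, each 65 mm deep and 40 mm tall, span between the inner faces of the rails, front faces flush with the rails. The lowest rung's underside is at z = 230 mm and rungs are spaced 270 mm apart (underside to underside).


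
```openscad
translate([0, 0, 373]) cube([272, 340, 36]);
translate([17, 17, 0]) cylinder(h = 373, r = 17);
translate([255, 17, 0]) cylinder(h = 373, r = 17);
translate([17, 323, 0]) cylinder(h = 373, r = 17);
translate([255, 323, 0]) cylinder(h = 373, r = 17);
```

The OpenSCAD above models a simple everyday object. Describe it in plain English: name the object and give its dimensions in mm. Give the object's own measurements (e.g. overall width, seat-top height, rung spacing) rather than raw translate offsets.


A simple wooden stool: a rectangular seat 272 mm (x) by 340 mm (y), 36 mm thick, top face at z = 409 mm, on four round legs, each 34 mm in diameter. The legs rest on z = 0, each leg's axis is inset half a diameter from the nearest pair of seat edges (so the leg's bounding box is flush with the corner).


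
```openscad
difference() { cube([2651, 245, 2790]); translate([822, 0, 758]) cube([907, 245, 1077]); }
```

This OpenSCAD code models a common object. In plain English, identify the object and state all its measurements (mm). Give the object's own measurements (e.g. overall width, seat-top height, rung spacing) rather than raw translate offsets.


A wall 2651 mm long (x), 245 mm thick (y), 2790 mm tall, with a rectangular window opening cut through it. The opening is 907 mm wide and 1077 mm tall; its sill is at z = 758 mm and its near (−x) edge is 822 mm from the wall's −x end. The opening passes through the full wall thickness.


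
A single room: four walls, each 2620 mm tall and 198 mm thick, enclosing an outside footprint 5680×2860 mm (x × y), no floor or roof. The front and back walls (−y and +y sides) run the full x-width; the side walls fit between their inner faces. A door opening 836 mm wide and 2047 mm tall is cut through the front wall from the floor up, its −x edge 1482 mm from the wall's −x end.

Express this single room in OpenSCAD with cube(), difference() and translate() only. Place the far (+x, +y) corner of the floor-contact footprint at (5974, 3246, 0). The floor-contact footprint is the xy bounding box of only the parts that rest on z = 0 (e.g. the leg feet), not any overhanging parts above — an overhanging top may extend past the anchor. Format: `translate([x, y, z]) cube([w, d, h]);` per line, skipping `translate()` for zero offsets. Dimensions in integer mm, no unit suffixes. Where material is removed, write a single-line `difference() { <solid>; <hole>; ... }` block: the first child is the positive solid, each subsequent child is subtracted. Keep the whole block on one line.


difference() { translate([294, 386, 0]) cube([5680, 198, 2620]); translate([1776, 386, 0]) cube([836, 198, 2047]); }
translate([294, 3048, 0]) cube([5680, 198, 2620]);
translate([294, 584, 0]) cube([198, 2464, 2620]);
translate([5776, 584, 0]) cube([198, 2464, 2620]);


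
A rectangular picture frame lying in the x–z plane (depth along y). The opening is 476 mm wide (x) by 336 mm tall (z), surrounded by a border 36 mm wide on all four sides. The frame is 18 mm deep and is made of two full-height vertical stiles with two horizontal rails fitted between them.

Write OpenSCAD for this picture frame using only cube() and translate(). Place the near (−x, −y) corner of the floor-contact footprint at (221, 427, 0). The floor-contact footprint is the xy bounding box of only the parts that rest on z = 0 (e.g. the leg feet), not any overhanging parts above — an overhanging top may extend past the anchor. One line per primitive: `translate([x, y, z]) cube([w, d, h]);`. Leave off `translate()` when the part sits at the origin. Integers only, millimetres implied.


translate([221, 427, 0]) cube([36, 18, 408]);
translate([733, 427, 0]) cube([36, 18, 408]);
translate([257, 427, 0]) cube([476, 18, 36]);
translate([257, 427, 372]) cube([476, 18, 36]);


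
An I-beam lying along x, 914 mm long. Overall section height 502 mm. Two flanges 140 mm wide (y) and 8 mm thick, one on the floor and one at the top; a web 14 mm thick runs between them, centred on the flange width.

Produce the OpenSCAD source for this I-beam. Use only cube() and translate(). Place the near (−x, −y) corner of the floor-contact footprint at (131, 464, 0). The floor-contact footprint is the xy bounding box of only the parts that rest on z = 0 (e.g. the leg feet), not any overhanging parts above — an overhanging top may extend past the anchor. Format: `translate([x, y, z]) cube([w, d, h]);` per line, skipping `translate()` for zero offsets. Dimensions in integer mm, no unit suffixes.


translate([131, 464, 0]) cube([914, 140, 8]);
translate([131, 527, 8]) cube([914, 14, 486]);
translate([131, 464, 494]) cube([914, 140, 8]);
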